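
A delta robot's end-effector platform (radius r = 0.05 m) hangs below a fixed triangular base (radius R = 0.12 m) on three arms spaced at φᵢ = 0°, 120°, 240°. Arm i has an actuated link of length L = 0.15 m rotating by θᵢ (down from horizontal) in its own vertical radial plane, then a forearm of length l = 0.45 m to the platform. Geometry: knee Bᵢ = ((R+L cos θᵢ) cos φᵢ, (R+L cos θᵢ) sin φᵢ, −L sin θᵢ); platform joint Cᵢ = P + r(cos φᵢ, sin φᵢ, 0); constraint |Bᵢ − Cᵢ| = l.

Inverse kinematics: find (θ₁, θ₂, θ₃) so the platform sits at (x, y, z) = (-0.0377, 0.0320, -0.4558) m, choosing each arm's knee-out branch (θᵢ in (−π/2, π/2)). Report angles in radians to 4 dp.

θ₁ = 0.5235, θ₂ = 0.2617, θ₃ = 0.4363

rotate P by −φ1: (-0.0377, 0.0320, -0.4558)
  A=0.1077, B=-0.4558, C=(l²−L²−A²−y'²−z²)/(2L)=-0.1346
  γ=atan2(-0.4558,0.1077)=-1.3388;  ψ=arccos(-0.2874)=1.8623;  θ1=γ+ψ≈0.5235
arm 2 (φ=120.0°): x'=0.0466, y'=0.0166
  A cos θ + B sin θ = C:  0.0234·cos θ + -0.4558·sin θ = -0.0953
  γ=atan2(-0.4558,0.0234)=-1.5194;  ψ=arccos(-0.2087)=1.7811;  θ2=γ+ψ≈0.2617
φ3=240.0° → target in arm frame (-0.0089, -0.0486)
  A cos θ + B sin θ = C:  0.0789·cos θ + -0.4558·sin θ = -0.1211
  √(A²+B²)=0.4626;  θ3 = -1.3995+1.8358 ≈ 0.4363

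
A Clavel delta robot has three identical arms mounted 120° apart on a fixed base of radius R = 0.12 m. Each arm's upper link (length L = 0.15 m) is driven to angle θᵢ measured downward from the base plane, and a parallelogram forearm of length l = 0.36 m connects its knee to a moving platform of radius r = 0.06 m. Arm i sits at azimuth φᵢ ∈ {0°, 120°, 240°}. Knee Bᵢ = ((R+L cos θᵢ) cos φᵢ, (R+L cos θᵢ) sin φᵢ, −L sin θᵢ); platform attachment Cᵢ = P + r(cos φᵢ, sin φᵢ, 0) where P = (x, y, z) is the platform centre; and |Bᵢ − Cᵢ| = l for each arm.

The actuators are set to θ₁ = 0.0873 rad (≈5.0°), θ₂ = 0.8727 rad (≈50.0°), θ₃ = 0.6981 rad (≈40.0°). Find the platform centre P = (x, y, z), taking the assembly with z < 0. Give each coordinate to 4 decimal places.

(0.1244, -0.0312, -0.3615)

O1 = (0.2094·cos0.0°, 0.2094·sin0.0°, -0.0131) = (0.2094, 0.0000, -0.0131)
arm 2 at φ=120.0°: ρ2 = 0.1564;  O2 = (-0.0782, 0.1355, -0.1149)
O3 = (0.1749·cos240.0°, 0.1749·sin240.0°, -0.0964) = (-0.0875, -0.1515, -0.0964)
|O₂|²−|O₁|² = -0.0064;  |O₃|²−|O₁|² = -0.0041
linear system: -0.5753x+0.2709y = -0.0064−-0.2037z; -0.5938x+-0.3030y = -0.0041−-0.1667z
det = 0.3351;  x = 0.0091+-0.3188z,  y = -0.0042+0.0747z
into |P−O₁|² = l²: 1.1072z² + 0.1533z + -0.0893 = 0;  Δ = 0.4189;  z = -0.3615 or 0.2231 → z<0 root = -0.3615
x = 0.1244, y = -0.0312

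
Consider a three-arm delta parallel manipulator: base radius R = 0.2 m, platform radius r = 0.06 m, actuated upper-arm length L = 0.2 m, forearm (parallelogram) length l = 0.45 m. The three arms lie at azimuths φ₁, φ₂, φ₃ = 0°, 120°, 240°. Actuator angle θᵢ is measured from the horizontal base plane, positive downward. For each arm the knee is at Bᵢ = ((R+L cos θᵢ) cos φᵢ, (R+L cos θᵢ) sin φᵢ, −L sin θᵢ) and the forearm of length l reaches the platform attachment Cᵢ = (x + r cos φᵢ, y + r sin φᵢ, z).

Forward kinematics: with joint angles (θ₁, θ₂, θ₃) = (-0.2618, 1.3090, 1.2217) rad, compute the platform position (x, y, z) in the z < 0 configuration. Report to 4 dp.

(0.2628, -0.0190, -0.3923)

arm 1 at φ=0.0°: ρ1 = 0.3332;  centre 1 = (0.3332, 0.0000, 0.0518)
arm 2 at φ=120.0°: ρ2 = 0.1918;  centre 2 = (-0.0959, 0.1661, -0.1932)
φ3=240.0°: virtual centre (-0.1042, -0.1805, -0.1879), radius l
|centre ₂|²−|centre ₁|² = -0.0396;  |centre ₃|²−|centre ₁|² = -0.0349
plane₁₂: -0.8581x+0.3321y+-0.4899z = -0.0396
det = 0.6003;  x = 0.0431+-0.5598z,  y = -0.0078+0.0286z
into |P−centre ₁|² = l²: 1.3142z² + 0.2208z + -0.1156 = 0;  Δ = 0.6566;  z = -0.3923 or 0.2243 → z<0 root = -0.3923
x = 0.2628, y = -0.0190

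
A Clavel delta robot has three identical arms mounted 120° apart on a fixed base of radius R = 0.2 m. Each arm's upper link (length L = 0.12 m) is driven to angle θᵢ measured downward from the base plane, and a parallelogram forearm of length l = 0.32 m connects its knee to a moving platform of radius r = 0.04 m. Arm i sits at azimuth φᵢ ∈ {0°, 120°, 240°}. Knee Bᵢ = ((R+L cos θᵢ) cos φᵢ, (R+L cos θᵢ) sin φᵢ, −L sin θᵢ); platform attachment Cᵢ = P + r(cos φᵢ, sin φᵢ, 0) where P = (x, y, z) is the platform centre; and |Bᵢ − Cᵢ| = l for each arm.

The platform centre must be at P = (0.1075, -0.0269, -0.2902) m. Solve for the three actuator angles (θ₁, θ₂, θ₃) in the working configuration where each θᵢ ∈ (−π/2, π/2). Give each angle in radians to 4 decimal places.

arm 1 (φ=0.0°): x'=0.1075, y'=-0.0269
  A=0.0525, B=-0.2902, C=(l²−L²−A²−y'²−z²)/(2L)=0.0013
  √(A²+B²)=0.2949;  θ1 = -1.3918+1.5665 ≈ 0.1747
φ2=120.0° → target in arm frame (-0.0770, -0.0796)
  e−x'=0.2370;  (l²−L²−(e−x')²−y'²−z²)/2L = -0.2448
  √(A²+B²)=0.3747;  θ2 = -0.8859+2.2827 ≈ 1.3968
φ3=240.0° → target in arm frame (-0.0305, 0.1065)
  A cos θ + B sin θ = C:  0.1905·cos θ + -0.2902·sin θ = -0.1827
  θ3 = atan2(B,A) + arccos(C/0.3471) = 1.1350

θ₁ = 0.1747, θ₂ = 1.3968, θ₃ = 1.1350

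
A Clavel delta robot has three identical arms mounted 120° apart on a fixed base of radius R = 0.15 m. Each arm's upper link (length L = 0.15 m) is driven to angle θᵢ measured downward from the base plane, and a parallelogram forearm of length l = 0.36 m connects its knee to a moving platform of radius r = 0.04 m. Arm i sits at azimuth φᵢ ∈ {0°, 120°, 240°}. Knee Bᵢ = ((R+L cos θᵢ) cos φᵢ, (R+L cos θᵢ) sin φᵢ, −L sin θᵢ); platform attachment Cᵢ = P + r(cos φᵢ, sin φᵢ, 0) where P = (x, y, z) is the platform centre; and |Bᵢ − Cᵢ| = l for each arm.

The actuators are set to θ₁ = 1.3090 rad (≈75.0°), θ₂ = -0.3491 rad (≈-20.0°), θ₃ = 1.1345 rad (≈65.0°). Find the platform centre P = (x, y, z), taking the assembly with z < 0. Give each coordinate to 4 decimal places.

(-0.1283, 0.1650, -0.3049)

arm 1 at φ=0.0°: (R−r)+L cos θ1 = 0.1488;  S1 = (0.1488, 0.0000, -0.1449)
φ2=120.0°: virtual centre (-0.1255, 0.2173, 0.0513), radius l
arm 3 at φ=240.0°: (R−r)+L cos θ3 = 0.1734;  S3 = (-0.0867, -0.1502, -0.1359)
eliminate P² terms by subtracting sphere 1 from 2 and 3
[-0.5486 0.4347 0.3924]·P = 0.0225;  [-0.4710 -0.3003 0.0179]·P = 0.0054
det = 0.3695;  x = -0.0246+0.3400z,  y = 0.0206+-0.4737z
sphere 1 gives Az²+Bz+C=0 with A=1.3399, B=0.1523, C=-0.0781;  B²−4AC=0.4418;  roots -0.3049, 0.1912;  negative root z = -0.3049
x = -0.1283, y = 0.1650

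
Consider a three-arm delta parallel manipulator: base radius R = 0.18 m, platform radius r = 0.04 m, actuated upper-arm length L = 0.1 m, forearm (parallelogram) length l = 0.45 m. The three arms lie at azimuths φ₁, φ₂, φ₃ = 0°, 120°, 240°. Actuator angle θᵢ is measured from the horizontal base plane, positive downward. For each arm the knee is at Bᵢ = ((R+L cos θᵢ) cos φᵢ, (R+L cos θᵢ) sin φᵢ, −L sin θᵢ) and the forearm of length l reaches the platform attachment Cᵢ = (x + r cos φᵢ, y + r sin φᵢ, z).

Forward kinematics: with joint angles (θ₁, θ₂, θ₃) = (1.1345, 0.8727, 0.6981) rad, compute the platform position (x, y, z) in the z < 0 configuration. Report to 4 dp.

(-0.0469, -0.0201, -0.4774)

arm 1 at φ=0.0°: (R−r)+L cos θ1 = 0.1823;  O1 = (0.1823, 0.0000, -0.0906)
φ2=120.0°: virtual centre (-0.1021, 0.1769, -0.0766), radius l
φ3=240.0°: virtual centre (-0.1083, -0.1876, -0.0643), radius l
|O₂|²−|O₁|² = 0.0062;  |O₃|²−|O₁|² = 0.0096
linear system: -0.5688x+0.3538y = 0.0062−0.0281z; -0.5811x+-0.3752y = 0.0096−0.0527z
det = 0.4190;  x = -0.0136+0.0696z,  y = -0.0045+0.0327z
into |P−O₁|² = l²: 1.0059z² + 0.1537z + -0.1559 = 0;  Δ = 0.6509;  z = -0.4774 or 0.3246 → z<0 root = -0.4774
x = -0.0469, y = -0.0201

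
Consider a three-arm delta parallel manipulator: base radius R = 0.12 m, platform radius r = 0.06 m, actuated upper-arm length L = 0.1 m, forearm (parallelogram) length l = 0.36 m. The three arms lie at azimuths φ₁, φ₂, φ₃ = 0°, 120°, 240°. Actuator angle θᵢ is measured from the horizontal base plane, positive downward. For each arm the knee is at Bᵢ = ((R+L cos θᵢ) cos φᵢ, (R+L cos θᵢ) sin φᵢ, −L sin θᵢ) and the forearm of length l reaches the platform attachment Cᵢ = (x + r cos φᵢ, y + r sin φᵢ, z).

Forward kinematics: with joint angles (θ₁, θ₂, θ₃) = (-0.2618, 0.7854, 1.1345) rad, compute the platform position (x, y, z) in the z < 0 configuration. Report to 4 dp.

φ1=0.0°: virtual centre (0.1566, 0.0000, 0.0259), radius l
arm 2 at φ=120.0°: e+L cos θ2 = 0.1307;  centre 2 = (-0.0654, 0.1132, -0.0707)
φ3=240.0°: virtual centre (-0.0511, -0.0886, -0.0906), radius l
eliminate P² terms by subtracting sphere 1 from 2 and 3
plane₁₂: -0.4439x+0.2264y+-0.1932z = -0.0031
Cramer: x(z) = 0.0117-0.5037z;  y(z) = 0.0093-0.1343z
into |P−centre ₁|² = l²: 1.2717z² + 0.0917z + -0.1079 = 0;  Δ = 0.5571;  z = -0.3295 or 0.2574 → z<0 root = -0.3295
x = 0.1777, y = 0.0535

(0.1777, 0.0535, -0.3295)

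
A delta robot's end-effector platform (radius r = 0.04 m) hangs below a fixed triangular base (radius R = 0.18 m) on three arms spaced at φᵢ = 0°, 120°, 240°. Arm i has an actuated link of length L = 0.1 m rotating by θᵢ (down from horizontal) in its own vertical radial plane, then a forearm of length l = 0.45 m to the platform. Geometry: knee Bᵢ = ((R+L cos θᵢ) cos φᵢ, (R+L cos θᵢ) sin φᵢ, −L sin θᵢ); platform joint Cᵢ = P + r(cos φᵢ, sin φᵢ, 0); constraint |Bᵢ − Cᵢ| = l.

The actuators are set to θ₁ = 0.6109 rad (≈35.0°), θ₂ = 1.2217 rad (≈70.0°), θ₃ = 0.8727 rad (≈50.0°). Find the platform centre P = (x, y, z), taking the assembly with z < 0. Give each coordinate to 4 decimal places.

φ1=0.0°: virtual centre (0.2219, 0.0000, -0.0574), radius l
O2 = (0.1742·cos120.0°, 0.1742·sin120.0°, -0.0940) = (-0.0871, 0.1509, -0.0940)
φ3=240.0°: virtual centre (-0.1021, -0.1769, -0.0766), radius l
subtract pairs → two planes through P
linear system: -0.6180x+0.3017y = -0.0134−-0.0732z; -0.6481x+-0.3538y = -0.0049−-0.0385z
Cramer: x(z) = 0.0150-0.0906z;  y(z) = -0.0135+0.0571z
sphere 1 gives Az²+Bz+C=0 with A=1.0115, B=0.1507, C=-0.1562;  B²−4AC=0.6547;  roots -0.4745, 0.3255;  negative root z = -0.4745
x = 0.0580, y = -0.0406

(0.0580, -0.0406, -0.4745)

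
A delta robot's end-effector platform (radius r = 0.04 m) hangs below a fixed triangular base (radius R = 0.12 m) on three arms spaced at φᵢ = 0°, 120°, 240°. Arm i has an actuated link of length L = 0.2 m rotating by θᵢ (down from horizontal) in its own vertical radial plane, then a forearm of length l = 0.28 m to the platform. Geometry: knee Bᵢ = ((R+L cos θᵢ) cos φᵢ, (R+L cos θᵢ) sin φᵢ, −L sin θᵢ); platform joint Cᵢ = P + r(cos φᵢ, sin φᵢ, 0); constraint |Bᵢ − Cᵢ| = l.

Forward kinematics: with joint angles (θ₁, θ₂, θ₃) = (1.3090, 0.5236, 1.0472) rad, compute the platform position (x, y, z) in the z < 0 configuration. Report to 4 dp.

(-0.0981, 0.0716, -0.3362)

φ1=0.0°: virtual centre (0.1318, 0.0000, -0.1932), radius l
arm 2 at φ=120.0°: e+L cos θ2 = 0.2532;  centre 2 = (-0.1266, 0.2193, -0.1000)
centre 3 = (0.1800·cos240.0°, 0.1800·sin240.0°, -0.1732) = (-0.0900, -0.1559, -0.1732)
eliminate P² terms by subtracting sphere 1 from 2 and 3
linear system: -0.5167x+0.4386y = 0.0194−0.1864z; -0.4435x+-0.3118y = 0.0077−0.0400z
det = 0.3556;  x = -0.0266+0.2127z,  y = 0.0130+-0.1744z
quadratic in z: (1.0756)z²+(0.3145)z+(-0.0158)=0, √Δ=0.4088 → z ∈ {-0.3362, 0.0438}; z = -0.3362 (taking z<0)
x = -0.0981, y = 0.0716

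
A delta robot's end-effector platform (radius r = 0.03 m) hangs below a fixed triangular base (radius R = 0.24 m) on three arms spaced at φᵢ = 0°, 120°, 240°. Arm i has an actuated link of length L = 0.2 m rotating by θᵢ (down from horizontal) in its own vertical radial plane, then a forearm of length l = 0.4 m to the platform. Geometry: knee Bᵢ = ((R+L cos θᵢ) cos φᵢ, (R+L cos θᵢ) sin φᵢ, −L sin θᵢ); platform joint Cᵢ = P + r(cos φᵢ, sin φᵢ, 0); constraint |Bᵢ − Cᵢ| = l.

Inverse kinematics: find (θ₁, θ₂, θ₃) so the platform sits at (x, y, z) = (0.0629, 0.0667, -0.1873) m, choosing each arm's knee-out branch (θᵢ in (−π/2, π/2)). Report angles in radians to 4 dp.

θ₁ = 0.0001, θ₂ = 0.3486, θ₃ = 1.0473

φ1=0.0° → target in arm frame (0.0629, 0.0667)
  A cos θ + B sin θ = C:  0.1471·cos θ + -0.1873·sin θ = 0.1471
  √(A²+B²)=0.2382;  θ1 = -0.9050+0.9052 ≈ 0.0001
arm 2 (φ=120.0°): x'=0.0263, y'=-0.0878
  e−x'=0.1837;  (l²−L²−(e−x')²−y'²−z²)/2L = 0.1087
  θ2 = atan2(B,A) + arccos(C/0.2623) = 0.3486
arm 3 (φ=240.0°): x'=-0.0892, y'=0.0211
  A=0.2992, B=-0.1873, C=(l²−L²−A²−y'²−z²)/(2L)=-0.0126
  θ3 = atan2(B,A) + arccos(C/0.3530) = 1.0473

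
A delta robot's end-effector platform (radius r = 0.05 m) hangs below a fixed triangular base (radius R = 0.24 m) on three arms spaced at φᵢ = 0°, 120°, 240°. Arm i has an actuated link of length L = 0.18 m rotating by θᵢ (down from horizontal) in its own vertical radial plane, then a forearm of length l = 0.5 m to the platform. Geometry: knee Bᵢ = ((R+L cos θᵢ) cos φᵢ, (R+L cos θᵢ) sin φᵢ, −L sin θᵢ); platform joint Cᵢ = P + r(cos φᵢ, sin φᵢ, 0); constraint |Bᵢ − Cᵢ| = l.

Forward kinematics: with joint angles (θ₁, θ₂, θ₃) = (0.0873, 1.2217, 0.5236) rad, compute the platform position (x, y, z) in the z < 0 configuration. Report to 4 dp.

(0.1316, -0.1140, -0.4405)

φ1=0.0°: virtual centre (0.3693, 0.0000, -0.0157), radius l
arm 2 at φ=120.0°: (R−r)+L cos θ2 = 0.2516;  centre 2 = (-0.1258, 0.2179, -0.1691)
φ3=240.0°: virtual centre (-0.1729, -0.2995, -0.0900), radius l
|centre ₂|²−|centre ₁|² = -0.0447;  |centre ₃|²−|centre ₁|² = -0.0089
plane₁₂: -0.9902x+0.4357y+-0.3069z = -0.0447
Cramer: x(z) = 0.0288-0.2333z;  y(z) = -0.0373+0.1742z
quadratic in z: (1.0848)z²+(0.1773)z+(-0.1324)=0, √Δ=0.7784 → z ∈ {-0.4405, 0.2771}; z = -0.4405 (taking z<0)
x = 0.1316, y = -0.1140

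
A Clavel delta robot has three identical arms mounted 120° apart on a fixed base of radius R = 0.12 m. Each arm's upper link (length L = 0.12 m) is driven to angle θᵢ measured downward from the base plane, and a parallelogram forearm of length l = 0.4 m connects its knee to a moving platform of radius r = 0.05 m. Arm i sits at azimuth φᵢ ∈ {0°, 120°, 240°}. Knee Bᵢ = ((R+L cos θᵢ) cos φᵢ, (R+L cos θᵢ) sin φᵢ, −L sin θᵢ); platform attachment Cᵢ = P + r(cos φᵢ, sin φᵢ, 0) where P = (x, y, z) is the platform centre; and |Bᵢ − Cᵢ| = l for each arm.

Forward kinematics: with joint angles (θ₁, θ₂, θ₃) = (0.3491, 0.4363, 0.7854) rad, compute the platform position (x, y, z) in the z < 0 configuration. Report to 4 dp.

arm 1 at φ=0.0°: ρ1 = 0.1828;  S1 = (0.1828, 0.0000, -0.0410)
S2 = (0.1788·cos120.0°, 0.1788·sin120.0°, -0.0507) = (-0.0894, 0.1548, -0.0507)
arm 3 at φ=240.0°: ρ3 = 0.1549;  S3 = (-0.0774, -0.1341, -0.0849)
|S₂|²−|S₁|² = -0.0006;  |S₃|²−|S₁|² = -0.0039
[-0.5443 0.3096 -0.0193]·P = -0.0006;  [-0.5204 -0.2682 -0.0876]·P = -0.0039
det = 0.3071;  x = 0.0044+-0.1052z,  y = 0.0060+-0.1225z
into |P−S₁|² = l²: 1.0261z² + 0.1182z + -0.1265 = 0;  Δ = 0.5331;  z = -0.4134 or 0.2982 → z<0 root = -0.4134
x = 0.0479, y = 0.0566

(0.0479, 0.0566, -0.4134)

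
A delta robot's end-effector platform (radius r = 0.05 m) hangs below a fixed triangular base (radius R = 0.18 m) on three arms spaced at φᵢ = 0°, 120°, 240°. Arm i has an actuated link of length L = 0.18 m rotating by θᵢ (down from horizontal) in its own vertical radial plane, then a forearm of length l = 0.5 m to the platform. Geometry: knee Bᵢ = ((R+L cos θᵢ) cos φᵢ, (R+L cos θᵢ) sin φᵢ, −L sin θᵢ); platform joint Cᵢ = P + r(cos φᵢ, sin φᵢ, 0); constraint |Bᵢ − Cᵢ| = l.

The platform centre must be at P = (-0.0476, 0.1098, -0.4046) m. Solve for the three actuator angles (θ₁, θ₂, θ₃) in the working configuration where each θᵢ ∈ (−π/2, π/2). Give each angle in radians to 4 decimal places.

θ₁ = 0.3488, θ₂ = -0.3492, θ₃ = 0.4362

arm 1 (φ=0.0°): x'=-0.0476, y'=0.1098
  A cos θ + B sin θ = C:  0.1776·cos θ + -0.4046·sin θ = 0.0286
  γ=atan2(-0.4046,0.1776)=-1.1572;  ψ=arccos(0.0648)=1.5060;  θ1=γ+ψ≈0.3488
arm 2 (φ=120.0°): x'=0.1189, y'=-0.0137
  e−x'=0.0111;  (l²−L²−(e−x')²−y'²−z²)/2L = 0.1489
  √(A²+B²)=0.4048;  θ2 = -1.5433+1.1942 ≈ -0.3492
arm 3 (φ=240.0°): x'=-0.0713, y'=-0.0961
  A cos θ + B sin θ = C:  0.2013·cos θ + -0.4046·sin θ = 0.0115
  √(A²+B²)=0.4519;  θ3 = -1.1091+1.5453 ≈ 0.4362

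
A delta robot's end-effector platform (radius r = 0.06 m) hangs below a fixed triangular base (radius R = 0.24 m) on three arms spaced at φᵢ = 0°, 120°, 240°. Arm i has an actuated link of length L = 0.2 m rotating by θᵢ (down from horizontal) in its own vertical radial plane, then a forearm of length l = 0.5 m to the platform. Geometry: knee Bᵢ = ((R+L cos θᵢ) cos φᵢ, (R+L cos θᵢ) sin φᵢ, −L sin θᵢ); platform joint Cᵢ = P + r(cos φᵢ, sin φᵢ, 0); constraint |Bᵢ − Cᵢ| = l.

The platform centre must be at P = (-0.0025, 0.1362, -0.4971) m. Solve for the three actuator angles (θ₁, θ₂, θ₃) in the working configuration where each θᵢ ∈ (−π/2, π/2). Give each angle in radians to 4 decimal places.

θ₁ = 0.7853, θ₂ = 0.3491, θ₃ = 1.1346

arm 1 (φ=0.0°): x'=-0.0025, y'=0.1362
  e−x'=0.1825;  (l²−L²−(e−x')²−y'²−z²)/2L = -0.2224
  θ1 = atan2(B,A) + arccos(C/0.5295) = 0.7853
rotate P by −φ2: (0.1192, -0.0659, -0.4971)
  A cos θ + B sin θ = C:  0.0608·cos θ + -0.4971·sin θ = -0.1129
  θ2 = atan2(B,A) + arccos(C/0.5008) = 0.3491
φ3=240.0° → target in arm frame (-0.1167, -0.0703)
  A=0.2967, B=-0.4971, C=(l²−L²−A²−y'²−z²)/(2L)=-0.3252
  √(A²+B²)=0.5789;  θ3 = -1.0327+2.1673 ≈ 1.1346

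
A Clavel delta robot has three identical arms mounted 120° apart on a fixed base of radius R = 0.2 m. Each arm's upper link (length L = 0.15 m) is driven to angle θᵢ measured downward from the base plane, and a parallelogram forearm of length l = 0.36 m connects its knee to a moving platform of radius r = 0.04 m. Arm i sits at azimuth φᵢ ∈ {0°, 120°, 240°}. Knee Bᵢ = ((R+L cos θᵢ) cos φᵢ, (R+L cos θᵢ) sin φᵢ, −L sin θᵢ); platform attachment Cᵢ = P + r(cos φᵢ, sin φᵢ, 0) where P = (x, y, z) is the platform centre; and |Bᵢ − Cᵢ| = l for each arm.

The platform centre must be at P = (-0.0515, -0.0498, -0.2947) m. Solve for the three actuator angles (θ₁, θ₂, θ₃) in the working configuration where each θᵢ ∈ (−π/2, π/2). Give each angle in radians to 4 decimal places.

rotate P by −φ1: (-0.0515, -0.0498, -0.2947)
  A=0.2115, B=-0.2947, C=(l²−L²−A²−y'²−z²)/(2L)=-0.0899
  θ1 = atan2(B,A) + arccos(C/0.3627) = 0.8728
arm 2 (φ=120.0°): x'=-0.0174, y'=0.0695
  e−x'=0.1774;  (l²−L²−(e−x')²−y'²−z²)/2L = -0.0535
  γ=atan2(-0.2947,0.1774)=-1.0290;  ψ=arccos(-0.1555)=1.7269;  θ2=γ+ψ≈0.6979
arm 3 (φ=240.0°): x'=0.0689, y'=-0.0197
  e−x'=0.0911;  (l²−L²−(e−x')²−y'²−z²)/2L = 0.0385
  √(A²+B²)=0.3085;  θ3 = -1.2709+1.4455 ≈ 0.1746

θ₁ = 0.8728, θ₂ = 0.6979, θ₃ = 0.1746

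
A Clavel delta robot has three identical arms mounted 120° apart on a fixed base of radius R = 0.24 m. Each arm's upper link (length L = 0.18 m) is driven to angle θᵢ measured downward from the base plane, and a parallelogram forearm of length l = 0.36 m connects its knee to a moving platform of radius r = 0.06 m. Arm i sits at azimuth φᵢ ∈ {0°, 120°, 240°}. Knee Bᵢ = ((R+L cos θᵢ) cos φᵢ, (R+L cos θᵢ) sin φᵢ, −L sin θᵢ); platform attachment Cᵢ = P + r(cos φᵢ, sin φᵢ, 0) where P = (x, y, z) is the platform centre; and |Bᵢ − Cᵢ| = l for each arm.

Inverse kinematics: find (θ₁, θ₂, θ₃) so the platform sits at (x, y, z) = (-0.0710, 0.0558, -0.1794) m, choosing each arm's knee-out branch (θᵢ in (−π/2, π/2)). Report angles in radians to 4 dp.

θ₁ = 0.9601, θ₂ = -0.3493, θ₃ = 0.6106

rotate P by −φ1: (-0.0710, 0.0558, -0.1794)
  A=0.2510, B=-0.1794, C=(l²−L²−A²−y'²−z²)/(2L)=-0.0031
  θ1 = atan2(B,A) + arccos(C/0.3085) = 0.9601
φ2=120.0° → target in arm frame (0.0838, 0.0336)
  A=0.0962, B=-0.1794, C=(l²−L²−A²−y'²−z²)/(2L)=0.1518
  θ2 = atan2(B,A) + arccos(C/0.2036) = -0.3493
rotate P by −φ3: (-0.0128, -0.0894, -0.1794)
  A=0.1928, B=-0.1794, C=(l²−L²−A²−y'²−z²)/(2L)=0.0551
  √(A²+B²)=0.2634;  θ3 = -0.7493+1.3599 ≈ 0.6106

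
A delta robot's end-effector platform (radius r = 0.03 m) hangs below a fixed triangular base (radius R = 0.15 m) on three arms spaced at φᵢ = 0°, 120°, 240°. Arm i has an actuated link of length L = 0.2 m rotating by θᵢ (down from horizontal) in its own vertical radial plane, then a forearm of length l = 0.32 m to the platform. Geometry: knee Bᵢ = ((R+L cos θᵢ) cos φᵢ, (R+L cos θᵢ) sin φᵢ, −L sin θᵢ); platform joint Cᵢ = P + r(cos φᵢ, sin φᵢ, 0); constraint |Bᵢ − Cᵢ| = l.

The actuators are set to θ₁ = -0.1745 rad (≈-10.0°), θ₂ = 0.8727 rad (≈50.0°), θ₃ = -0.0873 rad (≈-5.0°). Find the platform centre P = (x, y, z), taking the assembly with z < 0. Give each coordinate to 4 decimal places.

O1 = (0.3170·cos0.0°, 0.3170·sin0.0°, 0.0347) = (0.3170, 0.0000, 0.0347)
φ2=120.0°: virtual centre (-0.1243, 0.2153, -0.1532), radius l
O3 = (0.3192·cos240.0°, 0.3192·sin240.0°, 0.0174) = (-0.1596, -0.2765, 0.0174)
eliminate P² terms by subtracting sphere 1 from 2 and 3
linear system: -0.8825x+0.4305y = -0.0164−-0.3759z; -0.9532x+-0.5529y = 0.0005−-0.0346z
det = 0.8983;  x = 0.0098+-0.2479z,  y = -0.0180+0.3649z
into |P−O₁|² = l²: 1.1946z² + 0.0697z + -0.0066 = 0;  Δ = 0.0362;  z = -0.1088 or 0.0504 → z<0 root = -0.1088
x = 0.0368, y = -0.0576

(0.0368, -0.0576, -0.1088)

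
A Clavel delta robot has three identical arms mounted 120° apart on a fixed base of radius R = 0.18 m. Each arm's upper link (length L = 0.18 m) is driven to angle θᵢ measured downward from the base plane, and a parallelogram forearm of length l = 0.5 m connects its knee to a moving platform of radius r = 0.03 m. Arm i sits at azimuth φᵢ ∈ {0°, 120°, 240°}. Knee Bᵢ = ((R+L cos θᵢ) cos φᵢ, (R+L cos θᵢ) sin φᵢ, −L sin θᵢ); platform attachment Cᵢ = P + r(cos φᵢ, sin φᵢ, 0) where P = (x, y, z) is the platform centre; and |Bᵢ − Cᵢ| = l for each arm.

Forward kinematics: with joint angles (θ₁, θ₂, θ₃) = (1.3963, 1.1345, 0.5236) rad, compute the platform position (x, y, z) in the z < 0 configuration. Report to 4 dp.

S1 = (0.1813·cos0.0°, 0.1813·sin0.0°, -0.1773) = (0.1813, 0.0000, -0.1773)
arm 2 at φ=120.0°: e+L cos θ2 = 0.2261;  S2 = (-0.1130, 0.1958, -0.1631)
S3 = (0.3059·cos240.0°, 0.3059·sin240.0°, -0.0900) = (-0.1529, -0.2649, -0.0900)
|S₂|²−|S₁|² = 0.0134;  |S₃|²−|S₁|² = 0.0374
linear system: -0.5886x+0.3916y = 0.0134−0.0283z; -0.6684x+-0.5298y = 0.0374−0.1745z
Cramer: x(z) = -0.0379+0.1453z;  y(z) = -0.0227+0.1462z
sphere 1 gives Az²+Bz+C=0 with A=1.0425, B=0.2842, C=-0.1700;  B²−4AC=0.7897;  roots -0.5625, 0.2899;  negative root z = -0.5625
x = -0.1197, y = -0.1049

(-0.1197, -0.1049, -0.5625)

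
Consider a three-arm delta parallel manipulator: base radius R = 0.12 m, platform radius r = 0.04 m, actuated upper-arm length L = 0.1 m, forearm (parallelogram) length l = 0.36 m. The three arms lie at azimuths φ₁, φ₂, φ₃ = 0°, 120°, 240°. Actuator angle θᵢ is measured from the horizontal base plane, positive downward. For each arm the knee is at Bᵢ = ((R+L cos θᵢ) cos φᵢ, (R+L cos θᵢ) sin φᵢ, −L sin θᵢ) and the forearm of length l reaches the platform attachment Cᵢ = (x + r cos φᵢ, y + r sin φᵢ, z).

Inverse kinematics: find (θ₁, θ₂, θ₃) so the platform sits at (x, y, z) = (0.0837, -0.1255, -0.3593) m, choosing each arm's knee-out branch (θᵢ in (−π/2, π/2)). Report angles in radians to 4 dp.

arm 1 (φ=0.0°): x'=0.0837, y'=-0.1255
  e−x'=-0.0037;  (l²−L²−(e−x')²−y'²−z²)/2L = -0.1263
  γ=atan2(-0.3593,-0.0037)=-1.5811;  ψ=arccos(-0.3515)=1.9300;  θ1=γ+ψ≈0.3489
arm 2 (φ=120.0°): x'=-0.1505, y'=-0.0097
  A=0.2305, B=-0.3593, C=(l²−L²−A²−y'²−z²)/(2L)=-0.3137
  γ=atan2(-0.3593,0.2305)=-1.0003;  ψ=arccos(-0.7348)=2.3962;  θ2=γ+ψ≈1.3959
rotate P by −φ3: (0.0668, 0.1352, -0.3593)
  e−x'=0.0132;  (l²−L²−(e−x')²−y'²−z²)/2L = -0.1398
  γ=atan2(-0.3593,0.0132)=-1.5342;  ψ=arccos(-0.3888)=1.9701;  θ3=γ+ψ≈0.4360

θ₁ = 0.3489, θ₂ = 1.3959, θ₃ = 0.4360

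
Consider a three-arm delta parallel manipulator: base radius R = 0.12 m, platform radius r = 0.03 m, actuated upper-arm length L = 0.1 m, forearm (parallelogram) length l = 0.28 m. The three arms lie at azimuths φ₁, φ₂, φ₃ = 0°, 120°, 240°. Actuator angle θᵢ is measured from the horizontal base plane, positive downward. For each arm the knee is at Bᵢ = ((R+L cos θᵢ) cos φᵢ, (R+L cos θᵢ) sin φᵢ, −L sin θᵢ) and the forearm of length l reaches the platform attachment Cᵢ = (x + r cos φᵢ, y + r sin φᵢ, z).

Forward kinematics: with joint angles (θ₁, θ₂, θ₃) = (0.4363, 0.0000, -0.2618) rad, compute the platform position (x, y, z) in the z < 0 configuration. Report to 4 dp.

arm 1 at φ=0.0°: e+L cos θ1 = 0.1806;  centre 1 = (0.1806, 0.0000, -0.0423)
centre 2 = (0.1900·cos120.0°, 0.1900·sin120.0°, 0.0000) = (-0.0950, 0.1645, 0.0000)
arm 3 at φ=240.0°: e+L cos θ3 = 0.1866;  centre 3 = (-0.0933, -0.1616, 0.0259)
|centre ₂|²−|centre ₁|² = 0.0017;  |centre ₃|²−|centre ₁|² = 0.0011
plane₁₂: -0.5513x+0.3291y+0.0845z = 0.0017
det = 0.3585;  x = -0.0025+0.2013z,  y = 0.0009+0.0804z
sphere 1 gives Az²+Bz+C=0 with A=1.0470, B=0.0109, C=-0.0431;  B²−4AC=0.1805;  roots -0.2081, 0.1977;  negative root z = -0.2081
x = -0.0444, y = -0.0158

(-0.0444, -0.0158, -0.2081)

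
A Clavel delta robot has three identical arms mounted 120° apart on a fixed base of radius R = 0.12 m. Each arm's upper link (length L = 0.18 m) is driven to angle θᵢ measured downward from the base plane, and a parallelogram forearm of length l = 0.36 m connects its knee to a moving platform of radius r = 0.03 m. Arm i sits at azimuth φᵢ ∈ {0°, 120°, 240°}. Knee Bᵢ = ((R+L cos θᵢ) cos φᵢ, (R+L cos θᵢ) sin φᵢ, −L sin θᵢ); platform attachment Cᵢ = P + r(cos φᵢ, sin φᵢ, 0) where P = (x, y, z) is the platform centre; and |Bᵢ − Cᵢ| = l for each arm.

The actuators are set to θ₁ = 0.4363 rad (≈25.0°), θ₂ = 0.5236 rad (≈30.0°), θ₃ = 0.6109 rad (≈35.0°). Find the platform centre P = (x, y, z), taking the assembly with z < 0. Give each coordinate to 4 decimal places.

S1 = (0.2531·cos0.0°, 0.2531·sin0.0°, -0.0761) = (0.2531, 0.0000, -0.0761)
S2 = (0.2459·cos120.0°, 0.2459·sin120.0°, -0.0900) = (-0.1229, 0.2129, -0.0900)
S3 = (0.2374·cos240.0°, 0.2374·sin240.0°, -0.1032) = (-0.1187, -0.2056, -0.1032)
|S₂|²−|S₁|² = -0.0013;  |S₃|²−|S₁|² = -0.0028
linear system: -0.7522x+0.4259y = -0.0013−-0.0279z; -0.7437x+-0.4113y = -0.0028−-0.0544z
det = 0.6261;  x = 0.0028+-0.0553z,  y = 0.0018+-0.0322z
quadratic in z: (1.0041)z²+(0.1797)z+(-0.0611)=0, √Δ=0.5271 → z ∈ {-0.3519, 0.1730}; z = -0.3519 (taking z<0)
x = 0.0222, y = 0.0132

(0.0222, 0.0132, -0.3519)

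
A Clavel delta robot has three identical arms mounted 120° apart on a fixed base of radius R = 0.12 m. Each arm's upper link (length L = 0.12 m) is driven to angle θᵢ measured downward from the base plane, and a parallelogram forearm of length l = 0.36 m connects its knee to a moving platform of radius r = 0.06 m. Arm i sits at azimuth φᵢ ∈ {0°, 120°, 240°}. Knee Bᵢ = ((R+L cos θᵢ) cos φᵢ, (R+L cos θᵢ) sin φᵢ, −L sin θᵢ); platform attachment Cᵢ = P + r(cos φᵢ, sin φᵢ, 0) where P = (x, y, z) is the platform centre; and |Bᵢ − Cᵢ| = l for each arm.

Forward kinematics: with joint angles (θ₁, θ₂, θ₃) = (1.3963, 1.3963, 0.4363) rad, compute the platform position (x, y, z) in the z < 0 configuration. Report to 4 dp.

O1 = (0.0808·cos0.0°, 0.0808·sin0.0°, -0.1182) = (0.0808, 0.0000, -0.1182)
arm 2 at φ=120.0°: (R−r)+L cos θ2 = 0.0808;  O2 = (-0.0404, 0.0700, -0.1182)
φ3=240.0°: virtual centre (-0.0844, -0.1461, -0.0507), radius l
|O₂|²−|O₁|² = 0.0000;  |O₃|²−|O₁|² = 0.0106
plane₁₂: -0.2425x+0.1400y+0.0000z = 0.0000
Cramer: x(z) = -0.0126+0.1613z;  y(z) = -0.0218+0.2793z
sphere 1 gives Az²+Bz+C=0 with A=1.1040, B=0.1940, C=-0.1064;  B²−4AC=0.5076;  roots -0.4105, 0.2348;  negative root z = -0.4105
x = -0.0788, y = -0.1365

(-0.0788, -0.1365, -0.4105)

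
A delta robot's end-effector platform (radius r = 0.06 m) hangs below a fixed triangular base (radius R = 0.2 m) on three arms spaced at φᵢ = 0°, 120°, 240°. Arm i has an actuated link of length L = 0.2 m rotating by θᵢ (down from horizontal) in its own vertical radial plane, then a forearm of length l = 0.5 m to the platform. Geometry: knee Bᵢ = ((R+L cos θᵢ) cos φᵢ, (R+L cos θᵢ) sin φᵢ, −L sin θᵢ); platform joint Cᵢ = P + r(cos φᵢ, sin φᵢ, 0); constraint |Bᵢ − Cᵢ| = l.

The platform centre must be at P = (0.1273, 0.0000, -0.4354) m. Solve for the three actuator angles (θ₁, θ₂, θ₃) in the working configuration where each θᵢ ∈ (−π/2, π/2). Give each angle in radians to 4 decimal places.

rotate P by −φ1: (0.1273, 0.0000, -0.4354)
  A=0.0127, B=-0.4354, C=(l²−L²−A²−y'²−z²)/(2L)=0.0507
  γ=atan2(-0.4354,0.0127)=-1.5416;  ψ=arccos(0.1163)=1.4542;  θ1=γ+ψ≈-0.0874
φ2=120.0° → target in arm frame (-0.0636, -0.1102)
  A=0.2036, B=-0.4354, C=(l²−L²−A²−y'²−z²)/(2L)=-0.0830
  γ=atan2(-0.4354,0.2036)=-1.1333;  ψ=arccos(-0.1727)=1.7443;  θ2=γ+ψ≈0.6110
φ3=240.0° → target in arm frame (-0.0637, 0.1102)
  A=0.2037, B=-0.4354, C=(l²−L²−A²−y'²−z²)/(2L)=-0.0830
  γ=atan2(-0.4354,0.2037)=-1.1333;  ψ=arccos(-0.1727)=1.7443;  θ3=γ+ψ≈0.6110

θ₁ = -0.0874, θ₂ = 0.6110, θ₃ = 0.6110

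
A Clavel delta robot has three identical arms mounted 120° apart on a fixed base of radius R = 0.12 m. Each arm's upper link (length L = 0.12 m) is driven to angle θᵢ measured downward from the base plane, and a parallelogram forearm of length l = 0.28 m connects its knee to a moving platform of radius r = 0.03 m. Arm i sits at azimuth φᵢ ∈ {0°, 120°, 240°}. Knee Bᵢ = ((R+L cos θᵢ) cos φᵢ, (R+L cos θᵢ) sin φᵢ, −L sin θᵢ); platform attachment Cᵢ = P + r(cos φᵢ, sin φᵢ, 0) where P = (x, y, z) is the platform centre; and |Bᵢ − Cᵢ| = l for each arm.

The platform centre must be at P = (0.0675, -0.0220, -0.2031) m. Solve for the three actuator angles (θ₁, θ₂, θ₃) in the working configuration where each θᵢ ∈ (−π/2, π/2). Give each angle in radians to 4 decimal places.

φ1=0.0° → target in arm frame (0.0675, -0.0220)
  A=0.0225, B=-0.2031, C=(l²−L²−A²−y'²−z²)/(2L)=0.0907
  √(A²+B²)=0.2043;  θ1 = -1.4605+1.1111 ≈ -0.3494
arm 2 (φ=120.0°): x'=-0.0528, y'=-0.0475
  A cos θ + B sin θ = C:  0.1428·cos θ + -0.2031·sin θ = 0.0004
  θ2 = atan2(B,A) + arccos(C/0.2483) = 0.6110
rotate P by −φ3: (-0.0147, 0.0695, -0.2031)
  A=0.1047, B=-0.2031, C=(l²−L²−A²−y'²−z²)/(2L)=0.0290
  θ3 = atan2(B,A) + arccos(C/0.2285) = 0.3486

θ₁ = -0.3494, θ₂ = 0.6110, θ₃ = 0.3486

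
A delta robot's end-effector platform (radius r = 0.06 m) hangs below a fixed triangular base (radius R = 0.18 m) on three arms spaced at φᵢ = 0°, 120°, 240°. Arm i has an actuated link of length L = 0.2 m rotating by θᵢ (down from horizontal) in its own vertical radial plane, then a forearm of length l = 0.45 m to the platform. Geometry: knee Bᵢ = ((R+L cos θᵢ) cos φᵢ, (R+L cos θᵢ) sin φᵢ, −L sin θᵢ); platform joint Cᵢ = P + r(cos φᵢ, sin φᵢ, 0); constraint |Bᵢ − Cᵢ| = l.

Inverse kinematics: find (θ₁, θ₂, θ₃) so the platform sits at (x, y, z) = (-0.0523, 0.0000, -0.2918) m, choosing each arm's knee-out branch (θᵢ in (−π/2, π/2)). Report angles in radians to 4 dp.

φ1=0.0° → target in arm frame (-0.0523, 0.0000)
  e−x'=0.1723;  (l²−L²−(e−x')²−y'²−z²)/2L = 0.1192
  θ1 = atan2(B,A) + arccos(C/0.3389) = 0.1741
rotate P by −φ2: (0.0261, 0.0453, -0.2918)
  e−x'=0.0939;  (l²−L²−(e−x')²−y'²−z²)/2L = 0.1662
  γ=atan2(-0.2918,0.0939)=-1.2596;  ψ=arccos(0.5423)=0.9976;  θ2=γ+ψ≈-0.2620
arm 3 (φ=240.0°): x'=0.0262, y'=-0.0453
  A=0.0938, B=-0.2918, C=(l²−L²−A²−y'²−z²)/(2L)=0.1662
  θ3 = atan2(B,A) + arccos(C/0.3065) = -0.2620

θ₁ = 0.1741, θ₂ = -0.2620, θ₃ = -0.2620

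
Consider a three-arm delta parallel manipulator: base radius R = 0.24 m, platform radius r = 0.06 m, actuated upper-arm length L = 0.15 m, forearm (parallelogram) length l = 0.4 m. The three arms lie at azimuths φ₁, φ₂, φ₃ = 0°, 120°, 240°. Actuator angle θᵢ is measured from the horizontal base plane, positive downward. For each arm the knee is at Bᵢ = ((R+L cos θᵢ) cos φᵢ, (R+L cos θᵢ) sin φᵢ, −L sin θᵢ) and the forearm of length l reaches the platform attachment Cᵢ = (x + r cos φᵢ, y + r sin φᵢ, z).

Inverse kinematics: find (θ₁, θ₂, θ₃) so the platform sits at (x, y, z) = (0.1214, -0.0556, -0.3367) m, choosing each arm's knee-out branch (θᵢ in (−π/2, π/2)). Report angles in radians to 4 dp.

θ₁ = -0.0003, θ₂ = 1.2217, θ₃ = 0.7857

arm 1 (φ=0.0°): x'=0.1214, y'=-0.0556
  A cos θ + B sin θ = C:  0.0586·cos θ + -0.3367·sin θ = 0.0587
  √(A²+B²)=0.3418;  θ1 = -1.3985+1.3982 ≈ -0.0003
φ2=120.0° → target in arm frame (-0.1089, -0.0773)
  A=0.2889, B=-0.3367, C=(l²−L²−A²−y'²−z²)/(2L)=-0.2176
  γ=atan2(-0.3367,0.2889)=-0.8617;  ψ=arccos(-0.4905)=2.0835;  θ2=γ+ψ≈1.2217
arm 3 (φ=240.0°): x'=-0.0125, y'=0.1329
  e−x'=0.1925;  (l²−L²−(e−x')²−y'²−z²)/2L = -0.1020
  γ=atan2(-0.3367,0.1925)=-1.0513;  ψ=arccos(-0.2631)=1.8370;  θ3=γ+ψ≈0.7857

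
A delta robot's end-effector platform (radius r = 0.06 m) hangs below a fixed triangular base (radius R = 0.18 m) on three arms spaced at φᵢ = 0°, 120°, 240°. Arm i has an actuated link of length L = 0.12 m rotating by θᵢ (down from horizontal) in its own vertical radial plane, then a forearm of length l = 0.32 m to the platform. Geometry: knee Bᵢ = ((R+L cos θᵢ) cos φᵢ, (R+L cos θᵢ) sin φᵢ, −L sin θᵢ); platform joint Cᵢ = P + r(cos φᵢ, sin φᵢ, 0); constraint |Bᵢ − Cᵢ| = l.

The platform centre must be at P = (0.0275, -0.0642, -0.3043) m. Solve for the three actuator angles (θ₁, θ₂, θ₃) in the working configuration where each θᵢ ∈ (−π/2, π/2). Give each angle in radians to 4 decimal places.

θ₁ = 0.5234, θ₂ = 1.0471, θ₃ = 0.4359

φ1=0.0° → target in arm frame (0.0275, -0.0642)
  A cos θ + B sin θ = C:  0.0925·cos θ + -0.3043·sin θ = -0.0720
  √(A²+B²)=0.3180;  θ1 = -1.2757+1.7991 ≈ 0.5234
φ2=120.0° → target in arm frame (-0.0693, 0.0083)
  A cos θ + B sin θ = C:  0.1893·cos θ + -0.3043·sin θ = -0.1688
  √(A²+B²)=0.3584;  θ2 = -1.0142+2.0613 ≈ 1.0471
arm 3 (φ=240.0°): x'=0.0418, y'=0.0559
  A=0.0782, B=-0.3043, C=(l²−L²−A²−y'²−z²)/(2L)=-0.0576
  θ3 = atan2(B,A) + arccos(C/0.3142) = 0.4359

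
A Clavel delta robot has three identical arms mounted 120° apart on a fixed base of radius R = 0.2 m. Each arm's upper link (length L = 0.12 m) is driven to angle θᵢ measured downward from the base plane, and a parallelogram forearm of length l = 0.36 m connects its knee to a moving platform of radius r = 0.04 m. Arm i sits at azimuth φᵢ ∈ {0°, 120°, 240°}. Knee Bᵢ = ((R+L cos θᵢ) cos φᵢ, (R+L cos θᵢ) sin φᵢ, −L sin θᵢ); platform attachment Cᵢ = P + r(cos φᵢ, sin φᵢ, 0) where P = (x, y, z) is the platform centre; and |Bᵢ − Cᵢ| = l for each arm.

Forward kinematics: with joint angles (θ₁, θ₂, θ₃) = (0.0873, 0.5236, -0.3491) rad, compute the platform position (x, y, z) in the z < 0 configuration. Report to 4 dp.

O1 = (0.2795·cos0.0°, 0.2795·sin0.0°, -0.0105) = (0.2795, 0.0000, -0.0105)
φ2=120.0°: virtual centre (-0.1320, 0.2286, -0.0600), radius l
arm 3 at φ=240.0°: (R−r)+L cos θ3 = 0.2728;  O3 = (-0.1364, -0.2362, 0.0410)
|O₂|²−|O₁|² = -0.0050;  |O₃|²−|O₁|² = -0.0022
plane₁₂: -0.8230x+0.4571y+-0.0991z = -0.0050
Cramer: x(z) = 0.0044+0.0004z;  y(z) = -0.0031+0.2174z
quadratic in z: (1.0473)z²+(0.0194)z+(-0.0538)=0, √Δ=0.4749 → z ∈ {-0.2360, 0.2175}; z = -0.2360 (taking z<0)
x = 0.0043, y = -0.0544

(0.0043, -0.0544, -0.2360)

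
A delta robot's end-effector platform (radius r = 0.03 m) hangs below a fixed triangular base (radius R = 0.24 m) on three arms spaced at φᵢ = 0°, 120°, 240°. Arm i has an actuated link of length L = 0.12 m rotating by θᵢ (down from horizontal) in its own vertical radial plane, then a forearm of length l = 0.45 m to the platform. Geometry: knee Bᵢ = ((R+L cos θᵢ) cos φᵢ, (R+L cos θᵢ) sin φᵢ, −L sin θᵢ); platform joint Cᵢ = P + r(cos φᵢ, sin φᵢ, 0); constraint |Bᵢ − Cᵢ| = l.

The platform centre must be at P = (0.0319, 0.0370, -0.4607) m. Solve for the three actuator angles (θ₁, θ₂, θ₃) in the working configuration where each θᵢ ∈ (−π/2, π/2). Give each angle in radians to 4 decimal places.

θ₁ = 0.8727, θ₂ = 0.9599, θ₃ = 1.3091

rotate P by −φ1: (0.0319, 0.0370, -0.4607)
  A=0.1781, B=-0.4607, C=(l²−L²−A²−y'²−z²)/(2L)=-0.2385
  γ=atan2(-0.4607,0.1781)=-1.2019;  ψ=arccos(-0.4828)=2.0747;  θ1=γ+ψ≈0.8727
rotate P by −φ2: (0.0161, -0.0461, -0.4607)
  A=0.1939, B=-0.4607, C=(l²−L²−A²−y'²−z²)/(2L)=-0.2661
  θ2 = atan2(B,A) + arccos(C/0.4998) = 0.9599
rotate P by −φ3: (-0.0480, 0.0091, -0.4607)
  A cos θ + B sin θ = C:  0.2580·cos θ + -0.4607·sin θ = -0.3783
  γ=atan2(-0.4607,0.2580)=-1.0603;  ψ=arccos(-0.7164)=2.3695;  θ3=γ+ψ≈1.3091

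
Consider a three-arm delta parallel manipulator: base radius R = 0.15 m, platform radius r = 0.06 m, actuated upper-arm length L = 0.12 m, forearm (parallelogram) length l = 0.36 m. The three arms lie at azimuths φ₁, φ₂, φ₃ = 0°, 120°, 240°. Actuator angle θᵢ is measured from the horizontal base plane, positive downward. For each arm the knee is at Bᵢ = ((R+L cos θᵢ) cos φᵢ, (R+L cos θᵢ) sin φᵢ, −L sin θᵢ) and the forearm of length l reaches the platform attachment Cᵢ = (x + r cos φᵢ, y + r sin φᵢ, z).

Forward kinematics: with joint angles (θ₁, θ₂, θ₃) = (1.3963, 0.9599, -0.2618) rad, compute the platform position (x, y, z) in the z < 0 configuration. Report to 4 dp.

(-0.1534, -0.1341, -0.3226)

arm 1 at φ=0.0°: ρ1 = 0.1108;  O1 = (0.1108, 0.0000, -0.1182)
arm 2 at φ=120.0°: ρ2 = 0.1588;  O2 = (-0.0794, 0.1376, -0.0983)
O3 = (0.2059·cos240.0°, 0.2059·sin240.0°, 0.0311) = (-0.1030, -0.1783, 0.0311)
eliminate P² terms by subtracting sphere 1 from 2 and 3
plane₁₂: -0.3805x+0.2751y+0.0398z = 0.0086
det = 0.2533;  x = -0.0307+0.3801z,  y = -0.0111+0.3812z
quadratic in z: (1.2898)z²+(0.1202)z+(-0.0955)=0, √Δ=0.7120 → z ∈ {-0.3226, 0.2294}; z = -0.3226 (taking z<0)
x = -0.1534, y = -0.1341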